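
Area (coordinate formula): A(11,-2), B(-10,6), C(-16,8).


11*(6-8) = -22
-10*(8+ 2) = -100
-16*(-2-6) = 128
sum = 6
Area = |6|/2 = 3.0000

3.0000 sq units


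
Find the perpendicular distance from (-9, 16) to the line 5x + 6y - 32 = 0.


|5*(-9) + 6*16 - 32| = |19| = 19
sqrt(25 + 36) = sqrt(61) = 7.8102
d = 19/sqrt(61) = 2.4327

2.4327


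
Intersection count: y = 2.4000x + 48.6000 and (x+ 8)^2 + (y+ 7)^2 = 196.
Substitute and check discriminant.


Substitute y = 2.4000x + 48.6000: (x+ 8)^2 + (2.4000x+48.6000+ 7)^2 = 196
Expand to Ax^2 + Bx + C = 0, where b-k = 55.6
A = 1+m^2 = 6.76
B = 2(m(b-k) - h) = 2(2.4000*55.6 + 8) = 282.88
C = h^2 + (b-k)^2 - r^2 = 64 + 3091.36 - 196 = 2959.36
disc = B^2-4AC = 80021.0944 - 80021.0944 = 0
disc = 0

1 intersection point (tangent)


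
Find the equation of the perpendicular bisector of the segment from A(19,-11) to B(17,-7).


Midpoint = (18, -9)
Slope of AB = dy/dx = 4/(-2) = -2.0000
Perp slope = -dx/dy = 2/4 = 0.5000
b = My - (perp slope)*Mx = -9 + (-2*18)/4 = -9 - 9.0000 = -18.0000

y = 0.5000x - 18.0000


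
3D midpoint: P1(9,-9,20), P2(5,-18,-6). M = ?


Mx = (9+5)/2 = 7.0000
My = (-9- 18)/2 = -13.5000
Mz = (20- 6)/2 = 7.0000

M = (7.0000, -13.5000, 7.0000)


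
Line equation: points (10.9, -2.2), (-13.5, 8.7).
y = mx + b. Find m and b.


m = (10.9)/(-24.4) = -0.4467
b = y1 - m*x1 = -2.2 - (10.9*10.9)/(-24.4) = -2.2 + 4.8693 = 2.6693

y = -0.4467x + 2.6693


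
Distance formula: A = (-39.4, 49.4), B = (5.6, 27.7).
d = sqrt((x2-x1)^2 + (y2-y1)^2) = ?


dx = 5.6 + 39.4 = 45.0
dy = 27.7 - 49.4 = -21.7
d = sqrt(2025.0 + 470.89) = sqrt(2495.89) = 49.9589

49.9589


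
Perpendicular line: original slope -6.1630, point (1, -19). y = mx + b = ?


Perpendicular slope = -1/m1 = -1/(-6.1630) = 0.1623
b2 = y0 - m2*x0 = -19 + 1/(-6.1630) = -19 - 0.1623 = -19.1623

y = 0.1623x - 19.1623


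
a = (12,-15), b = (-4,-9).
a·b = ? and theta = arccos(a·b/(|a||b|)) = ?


a·b = 12*(-4) - 15*(-9) = -48 + 135 = 87
|a| = sqrt(144+225) = 19.2094
|b| = sqrt(16+81) = 9.8489
cos(theta) = 87/(sqrt(369)*sqrt(97)) = 87/sqrt(35793) = 0.459854
theta = arccos(87/sqrt(35793)) = 62.6223 degrees

a·b = 87, theta = 62.6223 deg


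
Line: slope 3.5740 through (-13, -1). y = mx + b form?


y + 1 = 3.5740(x + 13)
y = 3.5740x - 1 - 3.5740*(-13)
y = 3.5740x + 45.4620

y = 3.5740x + 45.4620


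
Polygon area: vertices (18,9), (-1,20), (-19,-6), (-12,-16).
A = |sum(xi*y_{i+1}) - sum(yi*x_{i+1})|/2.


sum(xi*y_{i+1}) = 18*20 - 1*(-6) - 19*(-16) - 12*9 = 562
sum(yi*x_{i+1}) = 9*(-1) + 20*(-19) - 6*(-12) - 16*18 = -605
Area = |562 + 605|/2 = 1167/2 = 583.5000

583.5000 sq units


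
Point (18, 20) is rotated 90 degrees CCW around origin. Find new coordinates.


cos(90) = 0, sin(90) = 1
x' = 18*0 - 20*1 = -20
y' = 18*1 + 20*0 = 18

(-20, 18)


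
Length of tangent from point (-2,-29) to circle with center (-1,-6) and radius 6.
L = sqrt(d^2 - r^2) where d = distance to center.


d = sqrt((-2+ 1)^2 + (-29+ 6)^2) = sqrt(1+529) = 23.0217
L = sqrt(530.0000 - 36) = sqrt(494.0000) = 22.2261

22.2261


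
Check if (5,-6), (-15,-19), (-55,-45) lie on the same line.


5*(-19+ 45) - 15*(-45+ 6) - 55*(-6+ 19)
= 130 + 585 - 715 = 0

Yes, collinear (determinant = 0)


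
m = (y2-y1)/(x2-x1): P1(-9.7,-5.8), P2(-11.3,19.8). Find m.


dy = 19.8 + 5.8 = 25.6
dx = -11.3 + 9.7 = -1.6
m = 25.6/(-1.6) = -16.0000

m = -16.0000


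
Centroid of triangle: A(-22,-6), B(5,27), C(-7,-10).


Gx = (-22+5- 7)/3 = -24/3 = -8.0000
Gy = (-6+27- 10)/3 = 11/3 = 3.6667

G = (-8.0000, 3.6667)


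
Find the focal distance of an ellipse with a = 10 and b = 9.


c^2 = 10^2 - 9^2 = 100 - 81 = 19
c = sqrt(19) = 4.3589

c = 4.3589


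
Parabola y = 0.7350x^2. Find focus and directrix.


a = 0.7350
1/(4a) = 0.3401
Focus = (0, 0.3401)
Directrix: y = -0.3401

Focus = (0, 0.3401), Directrix: y = -0.3401


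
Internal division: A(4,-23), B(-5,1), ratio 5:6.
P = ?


Px = (5*(-5) + 6*4)/11 = -1/11 = -0.0909
Py = (5*1 + 6*(-23))/11 = -133/11 = -12.0909

P = (-0.0909, -12.0909)


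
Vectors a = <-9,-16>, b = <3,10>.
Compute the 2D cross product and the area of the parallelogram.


cross = -9*10 + 16*3 = -90 + 48 = -42
Parallelogram area = |-42| = 42

cross = -42, parallelogram area = 42


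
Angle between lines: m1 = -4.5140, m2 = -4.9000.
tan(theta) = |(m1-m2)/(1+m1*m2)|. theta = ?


m1-m2 = 0.386
1+m1*m2 = 23.1186
tan(theta) = |0.386/23.1186| = 0.016697
theta = arctan(|0.386/23.1186|) = 0.9566 degrees (acute angle)

0.9566 degrees


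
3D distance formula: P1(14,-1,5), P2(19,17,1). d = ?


dx=5, dy=18, dz=-4
d = sqrt(25+324+16) = sqrt(365) = 19.1050

19.1050


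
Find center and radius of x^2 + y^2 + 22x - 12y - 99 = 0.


h = -D/2 = -22/2 = -11
k = -E/2 = 12/2 = 6
r^2 = h^2 + k^2 - F = 121 + 36 + 99 = 256
r = 16

Center (-11, 6), radius = 16


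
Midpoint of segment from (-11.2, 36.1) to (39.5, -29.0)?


Mx = (-11.2 + 39.5)/2 = 28.3/2 = 14.1500
My = (36.1 - 29.0)/2 = 7.1/2 = 3.5500

(14.1500, 3.5500)


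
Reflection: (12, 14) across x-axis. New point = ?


Reflection rule for x-axis: (x, -y)
(12, 14) -> (12, -14)

(12, -14)


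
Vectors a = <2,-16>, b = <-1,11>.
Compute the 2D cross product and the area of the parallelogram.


cross = 2*11 + 16*(-1) = 22 - 16 = 6
Parallelogram area = |6| = 6

cross = 6, parallelogram area = 6


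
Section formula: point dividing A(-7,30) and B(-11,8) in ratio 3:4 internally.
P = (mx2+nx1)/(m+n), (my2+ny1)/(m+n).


Px = (3*(-11) + 4*(-7))/7 = -61/7 = -8.7143
Py = (3*8 + 4*30)/7 = 144/7 = 20.5714

P = (-8.7143, 20.5714)


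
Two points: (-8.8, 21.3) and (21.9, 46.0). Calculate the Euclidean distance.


dx = 21.9 + 8.8 = 30.7
dy = 46.0 - 21.3 = 24.7
d = sqrt(942.49 + 610.09) = sqrt(1552.58) = 39.4028

39.4028


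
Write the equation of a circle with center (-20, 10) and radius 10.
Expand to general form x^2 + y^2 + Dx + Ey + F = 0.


(x+ 20)^2 + (y-10)^2 = 10^2
D = -2h = 40, E = -2k = -20
F = h^2+k^2-r^2 = 400+100-100 = 400

x^2 + y^2 + 40x - 20y + 400 = 0


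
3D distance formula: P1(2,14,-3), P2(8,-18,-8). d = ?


dx=6, dy=-32, dz=-5
d = sqrt(36+1024+25) = sqrt(1085) = 32.9393

32.9393


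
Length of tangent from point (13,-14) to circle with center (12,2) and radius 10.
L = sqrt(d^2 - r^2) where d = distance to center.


d = sqrt((13-12)^2 + (-14-2)^2) = sqrt(1+256) = 16.0312
L = sqrt(257.0000 - 100) = sqrt(157.0000) = 12.5300

12.5300


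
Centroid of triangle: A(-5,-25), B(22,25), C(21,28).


Gx = (-5+22+21)/3 = 38/3 = 12.6667
Gy = (-25+25+28)/3 = 28/3 = 9.3333

G = (12.6667, 9.3333)


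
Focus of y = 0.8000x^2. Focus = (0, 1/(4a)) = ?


a = 0.8000
4a = 3.2000
focus = (0, 1/3.2000) = (0, 0.3125)

Focus = (0, 0.3125)


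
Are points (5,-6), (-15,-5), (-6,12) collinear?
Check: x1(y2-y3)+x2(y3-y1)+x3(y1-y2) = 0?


5*(-5-12) - 15*(12+ 6) - 6*(-6+ 5)
= -85 - 270 + 6 = -349

No, not collinear (determinant = -349)


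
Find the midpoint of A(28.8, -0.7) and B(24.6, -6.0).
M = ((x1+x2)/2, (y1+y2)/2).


Mx = (28.8 + 24.6)/2 = 53.4/2 = 26.7000
My = (-0.7 - 6.0)/2 = -6.7/2 = -3.3500

(26.7000, -3.3500)


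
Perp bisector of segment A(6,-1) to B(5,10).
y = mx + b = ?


Midpoint = (5.5, 4.5)
Slope of AB = dy/dx = 11/(-1) = -11.0000
Perp slope = -dx/dy = 1/11 = 0.0909
b = My - (perp slope)*Mx = 4.5 + (-1*5.5)/11 = 4.5 - 0.5000 = 4.0000

y = 0.0909x + 4.0000


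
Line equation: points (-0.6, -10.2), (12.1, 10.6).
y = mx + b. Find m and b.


m = (20.8)/(12.7) = 1.6378
b = y1 - m*x1 = -10.2 - (20.8*(-0.6))/(12.7) = -10.2 + 0.9827 = -9.2173

y = 1.6378x - 9.2173


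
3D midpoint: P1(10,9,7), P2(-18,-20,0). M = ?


Mx = (10- 18)/2 = -4.0000
My = (9- 20)/2 = -5.5000
Mz = (7+0)/2 = 3.5000

M = (-4.0000, -5.5000, 3.5000)


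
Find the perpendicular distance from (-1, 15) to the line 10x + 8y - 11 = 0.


|10*(-1) + 8*15 - 11| = |99| = 99
sqrt(100 + 64) = sqrt(164) = 12.8062
d = 99/sqrt(164) = 7.7306

7.7306


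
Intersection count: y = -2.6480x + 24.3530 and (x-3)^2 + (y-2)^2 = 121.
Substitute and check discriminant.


Substitute y = -2.6480x + 24.3530: (x-3)^2 + (-2.6480x+24.3530-2)^2 = 121
Expand to Ax^2 + Bx + C = 0, where b-k = 22.353
A = 1+m^2 = 8.011904
B = 2(m(b-k) - h) = 2(-2.6480*22.353 - 3) = -124.381488
C = h^2 + (b-k)^2 - r^2 = 9 + 499.656609 - 121 = 387.656609
disc = B^2-4AC = 15470.7546 - 12423.4701 = 3047.2845
disc > 0

2 intersection points


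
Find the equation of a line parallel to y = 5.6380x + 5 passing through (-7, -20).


Parallel lines have equal slopes.
m2 = 5.6380
b2 = -20 - 5.6380*(-7) = 19.4660

y = 5.6380x + 19.4660


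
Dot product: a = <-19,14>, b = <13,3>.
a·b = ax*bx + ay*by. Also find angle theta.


a·b = -19*13 + 14*3 = -247 + 42 = -205
|a| = sqrt(361+196) = 23.6008
|b| = sqrt(169+9) = 13.3417
cos(theta) = -205/(sqrt(557)*sqrt(178)) = -205/sqrt(99146) = -0.651053
theta = arccos(-205/sqrt(99146)) = 130.6210 degrees

a·b = -205, theta = 130.6210 deg


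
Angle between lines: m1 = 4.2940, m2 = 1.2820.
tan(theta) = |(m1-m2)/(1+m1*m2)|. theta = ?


m1-m2 = 3.012
1+m1*m2 = 6.504908
tan(theta) = |3.012/6.504908| = 0.463035
theta = arctan(|3.012/6.504908|) = 24.8458 degrees (acute angle)

24.8458 degrees


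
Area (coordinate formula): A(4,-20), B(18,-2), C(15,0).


4*(-2-0) = -8
18*(0+ 20) = 360
15*(-20+ 2) = -270
sum = 82
Area = |82|/2 = 41.0000

41.0000 sq units


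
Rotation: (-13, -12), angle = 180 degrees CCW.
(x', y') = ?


cos(180) = -1, sin(180) = 0
x' = -13*(-1) + 12*0 = 13
y' = -13*0 - 12*(-1) = 12

(13, 12)


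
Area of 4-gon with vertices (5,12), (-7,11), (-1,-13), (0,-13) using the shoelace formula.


sum(xi*y_{i+1}) = 5*11 - 7*(-13) - 1*(-13) + 0*12 = 159
sum(yi*x_{i+1}) = 12*(-7) + 11*(-1) - 13*0 - 13*5 = -160
Area = |159 + 160|/2 = 319/2 = 159.5000

159.5000 sq units


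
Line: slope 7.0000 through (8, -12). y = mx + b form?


y + 12 = 7.0000(x - 8)
y = 7.0000x - 12 - 7.0000*8
y = 7.0000x - 68.0000

y = 7.0000x - 68.0000


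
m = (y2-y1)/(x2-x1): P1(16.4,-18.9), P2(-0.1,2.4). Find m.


dy = 2.4 + 18.9 = 21.3
dx = -0.1 - 16.4 = -16.5
m = 21.3/(-16.5) = -1.2909

m = -1.2909


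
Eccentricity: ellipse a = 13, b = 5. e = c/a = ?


c = sqrt(169-25) = sqrt(144) = 12.0000
e = c/a = 12/13 = 0.9231

e = 0.9231


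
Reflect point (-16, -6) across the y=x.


Reflection rule for y=x: (y, x)
(-16, -6) -> (-6, -16)

(-6, -16)


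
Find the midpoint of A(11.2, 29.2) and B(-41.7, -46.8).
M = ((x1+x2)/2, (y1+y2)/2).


Mx = (11.2 - 41.7)/2 = -30.5/2 = -15.2500
My = (29.2 - 46.8)/2 = -17.6/2 = -8.8000

(-15.2500, -8.8000)


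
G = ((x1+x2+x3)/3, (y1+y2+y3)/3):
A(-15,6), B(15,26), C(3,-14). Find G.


Gx = (-15+15+3)/3 = 3/3 = 1.0000
Gy = (6+26- 14)/3 = 18/3 = 6.0000

G = (1.0000, 6.0000)


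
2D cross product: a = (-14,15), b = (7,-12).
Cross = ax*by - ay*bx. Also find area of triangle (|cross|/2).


cross = -14*(-12) - 15*7 = 168 - 105 = 63
Triangle area = |63|/2 = 63/2 = 31.5000

cross = 63, triangle area = 31.5000


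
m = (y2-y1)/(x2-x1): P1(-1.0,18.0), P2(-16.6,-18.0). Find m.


dy = -18.0 - 18.0 = -36.0
dx = -16.6 + 1.0 = -15.6
m = -36.0/(-15.6) = 2.3077

m = 2.3077


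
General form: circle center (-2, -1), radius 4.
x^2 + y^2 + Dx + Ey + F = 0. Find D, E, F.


(x+ 2)^2 + (y+ 1)^2 = 4^2
D = -2h = 4, E = -2k = 2
F = h^2+k^2-r^2 = 4+1-16 = -11

D = 4, E = 2, F = -11


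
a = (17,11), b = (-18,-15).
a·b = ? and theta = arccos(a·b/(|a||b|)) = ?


a·b = 17*(-18) + 11*(-15) = -306 - 165 = -471
|a| = sqrt(289+121) = 20.2485
|b| = sqrt(324+225) = 23.4307
cos(theta) = -471/(sqrt(410)*sqrt(549)) = -471/sqrt(225090) = -0.992757
theta = arccos(-471/sqrt(225090)) = 173.0997 degrees

a·b = -471, theta = 173.0997 deg


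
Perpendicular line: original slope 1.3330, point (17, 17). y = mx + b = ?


Perpendicular slope = -1/m1 = -1/1.3330 = -0.7502
b2 = y0 - m2*x0 = 17 + 17/1.3330 = 17 + 12.7532 = 29.7532

y = -0.7502x + 29.7532


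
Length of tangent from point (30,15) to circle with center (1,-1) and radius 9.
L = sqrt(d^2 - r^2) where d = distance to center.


d = sqrt((30-1)^2 + (15+ 1)^2) = sqrt(841+256) = 33.1210
L = sqrt(1097.0000 - 81) = sqrt(1016.0000) = 31.8748

31.8748


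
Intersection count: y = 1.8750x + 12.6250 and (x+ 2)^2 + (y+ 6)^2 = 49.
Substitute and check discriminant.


Substitute y = 1.8750x + 12.6250: (x+ 2)^2 + (1.8750x+12.6250+ 6)^2 = 49
Expand to Ax^2 + Bx + C = 0, where b-k = 18.625
A = 1+m^2 = 4.515625
B = 2(m(b-k) - h) = 2(1.8750*18.625 + 2) = 73.84375
C = h^2 + (b-k)^2 - r^2 = 4 + 346.890625 - 49 = 301.890625
disc = B^2-4AC = 5452.8994 - 5452.8994 = 0
disc = 0

1 intersection point (tangent)


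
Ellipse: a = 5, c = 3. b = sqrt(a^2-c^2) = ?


b^2 = 5^2 - (3)^2 = 25 - 9 = 16
b = sqrt(16) = 4

b = 4


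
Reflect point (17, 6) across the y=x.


Reflection rule for y=x: (y, x)
(17, 6) -> (6, 17)

(6, 17)


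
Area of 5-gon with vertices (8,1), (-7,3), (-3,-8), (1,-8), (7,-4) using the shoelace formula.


sum(xi*y_{i+1}) = 8*3 - 7*(-8) - 3*(-8) + 1*(-4) + 7*1 = 107
sum(yi*x_{i+1}) = 1*(-7) + 3*(-3) - 8*1 - 8*7 - 4*8 = -112
Area = |107 + 112|/2 = 219/2 = 109.5000

109.5000 sq units


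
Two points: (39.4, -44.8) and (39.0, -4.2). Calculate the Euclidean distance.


dx = 39.0 - 39.4 = -0.4
dy = -4.2 + 44.8 = 40.6
d = sqrt(0.16 + 1648.36) = sqrt(1648.52) = 40.6020

40.6020


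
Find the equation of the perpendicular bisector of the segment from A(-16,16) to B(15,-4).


Midpoint = (-0.5, 6)
Slope of AB = dy/dx = -20/31 = -0.6452
Perp slope = -dx/dy = 31/20 = 1.5500
b = My - (perp slope)*Mx = 6 + (31*(-0.5))/(-20) = 6 + 0.7750 = 6.7750

y = 1.5500x + 6.7750


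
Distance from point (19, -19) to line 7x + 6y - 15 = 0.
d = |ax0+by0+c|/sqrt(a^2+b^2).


|7*19 + 6*(-19) - 15| = |4| = 4
sqrt(49 + 36) = sqrt(85) = 9.2195
d = 4/sqrt(85) = 0.4339

0.4339


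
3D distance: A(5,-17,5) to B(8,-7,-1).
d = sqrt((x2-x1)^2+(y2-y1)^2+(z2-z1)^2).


dx=3, dy=10, dz=-6
d = sqrt(9+100+36) = sqrt(145) = 12.0416

12.0416


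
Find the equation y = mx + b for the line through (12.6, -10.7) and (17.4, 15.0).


m = (25.7)/(4.8) = 5.3542
b = y1 - m*x1 = -10.7 - (25.7*12.6)/(4.8) = -10.7 - 67.4625 = -78.1625

y = 5.3542x - 78.1625


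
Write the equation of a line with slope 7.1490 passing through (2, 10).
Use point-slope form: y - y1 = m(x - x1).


y - 10 = 7.1490(x - 2)
y = 7.1490x + 10 - 7.1490*2
y = 7.1490x - 4.2980

y = 7.1490x - 4.2980


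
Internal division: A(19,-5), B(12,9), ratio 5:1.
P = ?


Px = (5*12 + 1*19)/6 = 79/6 = 13.1667
Py = (5*9 + 1*(-5))/6 = 40/6 = 6.6667

P = (13.1667, 6.6667)


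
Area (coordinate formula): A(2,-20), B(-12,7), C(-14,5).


2*(7-5) = 4
-12*(5+ 20) = -300
-14*(-20-7) = 378
sum = 82
Area = |82|/2 = 41.0000

41.0000 sq units


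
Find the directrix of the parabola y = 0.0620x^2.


a = 0.0620
1/(4a) = 4.0323
directrix: y = -4.0323 = -4.0323

y = -4.0323


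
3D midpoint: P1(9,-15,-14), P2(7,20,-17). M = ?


Mx = (9+7)/2 = 8.0000
My = (-15+20)/2 = 2.5000
Mz = (-14- 17)/2 = -15.5000

M = (8.0000, 2.5000, -15.5000)


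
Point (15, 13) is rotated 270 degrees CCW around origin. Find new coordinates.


cos(270) = 0, sin(270) = -1
x' = 15*0 - 13*(-1) = 13
y' = 15*(-1) + 13*0 = -15

(13, -15)


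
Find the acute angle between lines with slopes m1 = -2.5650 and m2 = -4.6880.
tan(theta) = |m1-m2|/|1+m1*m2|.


m1-m2 = 2.123
1+m1*m2 = 13.02472
tan(theta) = |2.123/13.02472| = 0.162998
theta = arctan(|2.123/13.02472|) = 9.2577 degrees (acute angle)

9.2577 degrees


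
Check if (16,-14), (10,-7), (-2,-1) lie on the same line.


16*(-7+ 1) + 10*(-1+ 14) - 2*(-14+ 7)
= -96 + 130 + 14 = 48

No, not collinear (determinant = 48)


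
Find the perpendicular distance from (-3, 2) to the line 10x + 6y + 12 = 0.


|10*(-3) + 6*2 + 12| = |-6| = 6
sqrt(100 + 36) = sqrt(136) = 11.6619
d = 6/sqrt(136) = 0.5145

0.5145


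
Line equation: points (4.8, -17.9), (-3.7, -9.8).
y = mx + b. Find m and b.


m = (8.1)/(-8.5) = -0.9529
b = y1 - m*x1 = -17.9 - (8.1*4.8)/(-8.5) = -17.9 + 4.5741 = -13.3259

y = -0.9529x - 13.3259


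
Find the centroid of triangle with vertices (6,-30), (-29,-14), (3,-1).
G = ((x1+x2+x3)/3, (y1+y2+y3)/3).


Gx = (6- 29+3)/3 = -20/3 = -6.6667
Gy = (-30- 14- 1)/3 = -45/3 = -15.0000

G = (-6.6667, -15.0000)


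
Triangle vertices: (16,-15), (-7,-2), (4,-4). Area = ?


16*(-2+ 4) = 32
-7*(-4+ 15) = -77
4*(-15+ 2) = -52
sum = -97
Area = |-97|/2 = 48.5000

48.5000 sq units


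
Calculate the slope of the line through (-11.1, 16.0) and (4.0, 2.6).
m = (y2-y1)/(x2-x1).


dy = 2.6 - 16.0 = -13.4
dx = 4.0 + 11.1 = 15.1
m = -13.4/15.1 = -0.8874

m = -0.8874


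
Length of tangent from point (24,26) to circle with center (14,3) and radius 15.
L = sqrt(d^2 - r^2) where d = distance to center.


d = sqrt((24-14)^2 + (26-3)^2) = sqrt(100+529) = 25.0799
L = sqrt(629.0000 - 225) = sqrt(404.0000) = 20.0998

20.0998


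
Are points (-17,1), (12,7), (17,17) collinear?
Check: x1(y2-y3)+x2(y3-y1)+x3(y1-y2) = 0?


-17*(7-17) + 12*(17-1) + 17*(1-7)
= 170 + 192 - 102 = 260

No, not collinear (determinant = 260)


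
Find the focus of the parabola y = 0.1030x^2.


a = 0.1030
4a = 0.4120
focus = (0, 1/0.4120) = (0, 2.4272)

Focus = (0, 2.4272)


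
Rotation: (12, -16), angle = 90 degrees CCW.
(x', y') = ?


cos(90) = 0, sin(90) = 1
x' = 12*0 + 16*1 = 16
y' = 12*1 - 16*0 = 12

(16, 12)


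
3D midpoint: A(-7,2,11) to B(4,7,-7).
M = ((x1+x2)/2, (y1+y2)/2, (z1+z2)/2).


Mx = (-7+4)/2 = -1.5000
My = (2+7)/2 = 4.5000
Mz = (11- 7)/2 = 2.0000

M = (-1.5000, 4.5000, 2.0000)


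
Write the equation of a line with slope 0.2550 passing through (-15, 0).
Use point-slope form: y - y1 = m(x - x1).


y - 0 = 0.2550(x + 15)
y = 0.2550x + 0 - 0.2550*(-15)
y = 0.2550x + 3.8250

y = 0.2550x + 3.8250


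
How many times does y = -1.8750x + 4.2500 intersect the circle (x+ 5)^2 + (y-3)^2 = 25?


Substitute y = -1.8750x + 4.2500: (x+ 5)^2 + (-1.8750x+4.2500-3)^2 = 25
Expand to Ax^2 + Bx + C = 0, where b-k = 1.25
A = 1+m^2 = 4.515625
B = 2(m(b-k) - h) = 2(-1.8750*1.25 + 5) = 5.3125
C = h^2 + (b-k)^2 - r^2 = 25 + 1.5625 - 25 = 1.5625
disc = B^2-4AC = 28.2227 - 28.2227 = 0
disc = 0

1 intersection point (tangent)


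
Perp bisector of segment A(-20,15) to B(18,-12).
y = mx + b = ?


Midpoint = (-1, 1.5)
Slope of AB = dy/dx = -27/38 = -0.7105
Perp slope = -dx/dy = 38/27 = 1.4074
b = My - (perp slope)*Mx = 1.5 + (38*(-1))/(-27) = 1.5 + 1.4074 = 2.9074

y = 1.4074x + 2.9074


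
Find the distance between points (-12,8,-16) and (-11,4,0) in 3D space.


dx=1, dy=-4, dz=16
d = sqrt(1+16+256) = sqrt(273) = 16.5227

16.5227


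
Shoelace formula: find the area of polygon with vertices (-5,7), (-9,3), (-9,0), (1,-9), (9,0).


sum(xi*y_{i+1}) = -5*3 - 9*0 - 9*(-9) + 1*0 + 9*7 = 129
sum(yi*x_{i+1}) = 7*(-9) + 3*(-9) + 0*1 - 9*9 + 0*(-5) = -171
Area = |129 + 171|/2 = 300/2 = 150.0000

150.0000 sq units


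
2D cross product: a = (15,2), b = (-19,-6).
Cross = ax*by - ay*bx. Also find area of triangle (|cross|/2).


cross = 15*(-6) - 2*(-19) = -90 + 38 = -52
Triangle area = |-52|/2 = 52/2 = 26.0000

cross = -52, triangle area = 26.0000


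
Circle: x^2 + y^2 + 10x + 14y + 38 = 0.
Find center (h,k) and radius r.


h = -D/2 = -10/2 = -5
k = -E/2 = -14/2 = -7
r^2 = h^2 + k^2 - F = 25 + 49 - 38 = 36
r = 6

Center (-5, -7), radius = 6


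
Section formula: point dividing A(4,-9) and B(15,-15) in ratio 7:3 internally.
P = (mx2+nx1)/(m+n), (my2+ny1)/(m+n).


Px = (7*15 + 3*4)/10 = 117/10 = 11.7000
Py = (7*(-15) + 3*(-9))/10 = -132/10 = -13.2000

P = (11.7000, -13.2000)


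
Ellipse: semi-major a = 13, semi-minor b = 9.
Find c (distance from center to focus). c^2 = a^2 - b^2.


c^2 = 13^2 - 9^2 = 169 - 81 = 88
c = sqrt(88) = 9.3808

c = 9.3808


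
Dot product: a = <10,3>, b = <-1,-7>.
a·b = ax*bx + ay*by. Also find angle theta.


a·b = 10*(-1) + 3*(-7) = -10 - 21 = -31
|a| = sqrt(100+9) = 10.4403
|b| = sqrt(1+49) = 7.0711
cos(theta) = -31/(sqrt(109)*sqrt(50)) = -31/sqrt(5450) = -0.419917
theta = arccos(-31/sqrt(5450)) = 114.8293 degrees

a·b = -31, theta = 114.8293 deg


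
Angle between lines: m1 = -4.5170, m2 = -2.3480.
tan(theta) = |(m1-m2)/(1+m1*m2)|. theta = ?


m1-m2 = -2.169
1+m1*m2 = 11.605916
tan(theta) = |-2.169/11.605916| = 0.186887
theta = arctan(|-2.169/11.605916|) = 10.5857 degrees (acute angle)

10.5857 degrees


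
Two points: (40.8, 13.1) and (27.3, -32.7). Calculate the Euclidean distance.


dx = 27.3 - 40.8 = -13.5
dy = -32.7 - 13.1 = -45.8
d = sqrt(182.25 + 2097.64) = sqrt(2279.89) = 47.7482

47.7482


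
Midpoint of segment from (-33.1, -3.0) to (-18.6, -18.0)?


Mx = (-33.1 - 18.6)/2 = -51.7/2 = -25.8500
My = (-3.0 - 18.0)/2 = -21.0/2 = -10.5000

(-25.8500, -10.5000)


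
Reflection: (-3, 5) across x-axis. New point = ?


Reflection rule for x-axis: (x, -y)
(-3, 5) -> (-3, -5)

(-3, -5)


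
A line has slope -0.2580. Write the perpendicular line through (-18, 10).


Perpendicular slope = -1/m1 = -1/(-0.2580) = 3.8760
b2 = y0 - m2*x0 = 10 - 18/(-0.2580) = 10 + 69.7674 = 79.7674

y = 3.8760x + 79.7674


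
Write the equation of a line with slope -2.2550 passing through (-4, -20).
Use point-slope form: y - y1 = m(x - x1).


y + 20 = -2.2550(x + 4)
y = -2.2550x - 20 + 2.2550*(-4)
y = -2.2550x - 29.0200

y = -2.2550x - 29.0200


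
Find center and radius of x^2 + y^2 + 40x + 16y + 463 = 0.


h = -D/2 = -40/2 = -20
k = -E/2 = -16/2 = -8
r^2 = h^2 + k^2 - F = 400 + 64 - 463 = 1
r = 1

Center (-20, -8), radius = 1


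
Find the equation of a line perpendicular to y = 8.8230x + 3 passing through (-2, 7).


Perpendicular slope = -1/m1 = -1/8.8230 = -0.1133
b2 = y0 - m2*x0 = 7 - 2/8.8230 = 7 - 0.2267 = 6.7733

y = -0.1133x + 6.7733


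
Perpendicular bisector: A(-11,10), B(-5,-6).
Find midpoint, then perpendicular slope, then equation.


Midpoint = (-8, 2)
Slope of AB = dy/dx = -16/6 = -2.6667
Perp slope = -dx/dy = 6/16 = 0.3750
b = My - (perp slope)*Mx = 2 + (6*(-8))/(-16) = 2 + 3.0000 = 5.0000

y = 0.3750x + 5.0000


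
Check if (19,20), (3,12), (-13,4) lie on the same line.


19*(12-4) + 3*(4-20) - 13*(20-12)
= 152 - 48 - 104 = 0

Yes, collinear (determinant = 0)


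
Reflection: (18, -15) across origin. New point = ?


Reflection rule for origin: (-x, -y)
(18, -15) -> (-18, 15)

(-18, 15)


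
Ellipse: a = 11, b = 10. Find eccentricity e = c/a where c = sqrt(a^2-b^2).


c = sqrt(121-100) = sqrt(21) = 4.5826
e = c/a = sqrt(21)/11 = 0.4166

e = 0.4166


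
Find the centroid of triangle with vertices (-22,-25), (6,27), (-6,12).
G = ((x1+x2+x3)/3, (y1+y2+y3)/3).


Gx = (-22+6- 6)/3 = -22/3 = -7.3333
Gy = (-25+27+12)/3 = 14/3 = 4.6667

G = (-7.3333, 4.6667)


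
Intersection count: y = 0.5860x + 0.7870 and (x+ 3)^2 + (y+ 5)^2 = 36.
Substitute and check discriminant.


Substitute y = 0.5860x + 0.7870: (x+ 3)^2 + (0.5860x+0.7870+ 5)^2 = 36
Expand to Ax^2 + Bx + C = 0, where b-k = 5.787
A = 1+m^2 = 1.343396
B = 2(m(b-k) - h) = 2(0.5860*5.787 + 3) = 12.782364
C = h^2 + (b-k)^2 - r^2 = 9 + 33.489369 - 36 = 6.489369
disc = B^2-4AC = 163.3888 - 34.8712 = 128.5176
disc > 0

2 intersection points


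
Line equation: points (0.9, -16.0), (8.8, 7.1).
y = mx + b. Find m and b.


m = (23.1)/(7.9) = 2.9241
b = y1 - m*x1 = -16.0 - (23.1*0.9)/(7.9) = -16.0 - 2.6316 = -18.6316

y = 2.9241x - 18.6316


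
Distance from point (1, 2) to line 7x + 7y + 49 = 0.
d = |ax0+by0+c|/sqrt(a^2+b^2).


|7*1 + 7*2 + 49| = |70| = 70
sqrt(49 + 49) = sqrt(98) = 9.8995
d = 70/sqrt(98) = 7.0711

7.0711


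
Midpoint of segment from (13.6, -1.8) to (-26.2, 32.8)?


Mx = (13.6 - 26.2)/2 = -12.6/2 = -6.3000
My = (-1.8 + 32.8)/2 = 31/2 = 15.5000

(-6.3000, 15.5000)


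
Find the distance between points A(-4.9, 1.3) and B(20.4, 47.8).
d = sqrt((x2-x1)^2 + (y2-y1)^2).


dx = 20.4 + 4.9 = 25.3
dy = 47.8 - 1.3 = 46.5
d = sqrt(640.09 + 2162.25) = sqrt(2802.34) = 52.9371

52.9371


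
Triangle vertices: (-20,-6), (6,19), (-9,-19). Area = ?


-20*(19+ 19) = -760
6*(-19+ 6) = -78
-9*(-6-19) = 225
sum = -613
Area = |-613|/2 = 306.5000

306.5000 sq units


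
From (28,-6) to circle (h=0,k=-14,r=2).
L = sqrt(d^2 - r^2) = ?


d = sqrt((28-0)^2 + (-6+ 14)^2) = sqrt(784+64) = 29.1204
L = sqrt(848.0000 - 4) = sqrt(844.0000) = 29.0517

29.0517


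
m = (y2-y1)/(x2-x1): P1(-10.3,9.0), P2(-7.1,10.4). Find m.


dy = 10.4 - 9.0 = 1.4
dx = -7.1 + 10.3 = 3.2
m = 1.4/3.2 = 0.4375

m = 0.4375


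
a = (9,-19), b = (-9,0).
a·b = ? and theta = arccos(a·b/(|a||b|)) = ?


a·b = 9*(-9) - 19*0 = -81 + 0 = -81
|a| = sqrt(81+361) = 21.0238
|b| = sqrt(81+0) = 9.0000
cos(theta) = -81/(sqrt(442)*sqrt(81)) = -81/sqrt(35802) = -0.428086
theta = arccos(-81/sqrt(35802)) = 115.3462 degrees

a·b = -81, theta = 115.3462 deg


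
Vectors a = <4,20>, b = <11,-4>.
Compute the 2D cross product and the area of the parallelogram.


cross = 4*(-4) - 20*11 = -16 - 220 = -236
Parallelogram area = |-236| = 236

cross = -236, parallelogram area = 236


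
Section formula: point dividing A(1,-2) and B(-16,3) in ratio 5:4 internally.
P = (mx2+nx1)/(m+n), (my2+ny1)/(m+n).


Px = (5*(-16) + 4*1)/9 = -76/9 = -8.4444
Py = (5*3 + 4*(-2))/9 = 7/9 = 0.7778

P = (-8.4444, 0.7778)


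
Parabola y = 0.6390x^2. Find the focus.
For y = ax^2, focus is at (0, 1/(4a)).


a = 0.6390
4a = 2.5560
focus = (0, 1/2.5560) = (0, 0.3912)

Focus = (0, 0.3912)


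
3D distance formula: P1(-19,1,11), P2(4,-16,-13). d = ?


dx=23, dy=-17, dz=-24
d = sqrt(529+289+576) = sqrt(1394) = 37.3363

37.3363


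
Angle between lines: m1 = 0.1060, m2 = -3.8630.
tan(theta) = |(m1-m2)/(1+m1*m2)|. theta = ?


m1-m2 = 3.969
1+m1*m2 = 0.590522
tan(theta) = |3.969/0.590522| = 6.721172
theta = arctan(|3.969/0.590522|) = 81.5374 degrees (acute angle)

81.5374 degrees


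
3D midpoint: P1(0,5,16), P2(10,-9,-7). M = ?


Mx = (0+10)/2 = 5.0000
My = (5- 9)/2 = -2.0000
Mz = (16- 7)/2 = 4.5000

M = (5.0000, -2.0000, 4.5000)


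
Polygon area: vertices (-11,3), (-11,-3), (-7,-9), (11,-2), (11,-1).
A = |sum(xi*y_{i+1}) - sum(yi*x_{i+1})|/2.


sum(xi*y_{i+1}) = -11*(-3) - 11*(-9) - 7*(-2) + 11*(-1) + 11*3 = 168
sum(yi*x_{i+1}) = 3*(-11) - 3*(-7) - 9*11 - 2*11 - 1*(-11) = -122
Area = |168 + 122|/2 = 290/2 = 145.0000

145.0000 sq units


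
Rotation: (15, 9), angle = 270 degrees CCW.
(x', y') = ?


cos(270) = 0, sin(270) = -1
x' = 15*0 - 9*(-1) = 9
y' = 15*(-1) + 9*0 = -15

(9, -15)


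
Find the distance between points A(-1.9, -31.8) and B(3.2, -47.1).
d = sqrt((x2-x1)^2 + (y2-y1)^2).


dx = 3.2 + 1.9 = 5.1
dy = -47.1 + 31.8 = -15.3
d = sqrt(26.01 + 234.09) = sqrt(260.1) = 16.1276

16.1276


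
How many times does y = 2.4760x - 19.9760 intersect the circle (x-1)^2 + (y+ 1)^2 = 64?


Substitute y = 2.4760x - 19.9760: (x-1)^2 + (2.4760x- 19.9760+ 1)^2 = 64
Expand to Ax^2 + Bx + C = 0, where b-k = -18.976
A = 1+m^2 = 7.130576
B = 2(m(b-k) - h) = 2(2.4760*(-18.976) - 1) = -95.969152
C = h^2 + (b-k)^2 - r^2 = 1 + 360.088576 - 64 = 297.088576
disc = B^2-4AC = 9210.0781 - 8473.6507 = 736.4274
disc > 0

2 intersection points


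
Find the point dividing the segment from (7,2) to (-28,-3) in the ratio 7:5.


Px = (7*(-28) + 5*7)/12 = -161/12 = -13.4167
Py = (7*(-3) + 5*2)/12 = -11/12 = -0.9167

P = (-13.4167, -0.9167)


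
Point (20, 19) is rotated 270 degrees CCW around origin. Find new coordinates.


cos(270) = 0, sin(270) = -1
x' = 20*0 - 19*(-1) = 19
y' = 20*(-1) + 19*0 = -20

(19, -20)


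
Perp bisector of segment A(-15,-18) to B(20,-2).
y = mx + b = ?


Midpoint = (2.5, -10)
Slope of AB = dy/dx = 16/35 = 0.4571
Perp slope = -dx/dy = -35/16 = -2.1875
b = My - (perp slope)*Mx = -10 + (35*2.5)/16 = -10 + 5.4688 = -4.5312

y = -2.1875x - 4.5312


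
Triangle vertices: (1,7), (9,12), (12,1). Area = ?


1*(12-1) = 11
9*(1-7) = -54
12*(7-12) = -60
sum = -103
Area = |-103|/2 = 51.5000

51.5000 sq units


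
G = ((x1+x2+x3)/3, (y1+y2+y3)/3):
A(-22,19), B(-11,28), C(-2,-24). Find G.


Gx = (-22- 11- 2)/3 = -35/3 = -11.6667
Gy = (19+28- 24)/3 = 23/3 = 7.6667

G = (-11.6667, 7.6667)


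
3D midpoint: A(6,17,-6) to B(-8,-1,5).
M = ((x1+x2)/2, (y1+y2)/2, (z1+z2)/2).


Mx = (6- 8)/2 = -1.0000
My = (17- 1)/2 = 8.0000
Mz = (-6+5)/2 = -0.5000

M = (-1.0000, 8.0000, -0.5000)


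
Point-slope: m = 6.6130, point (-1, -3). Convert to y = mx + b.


y + 3 = 6.6130(x + 1)
y = 6.6130x - 3 - 6.6130*(-1)
y = 6.6130x + 3.6130

y = 6.6130x + 3.6130


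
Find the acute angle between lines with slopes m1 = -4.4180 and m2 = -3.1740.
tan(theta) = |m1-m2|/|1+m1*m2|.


m1-m2 = -1.244
1+m1*m2 = 15.022732
tan(theta) = |-1.244/15.022732| = 0.082808
theta = arctan(|-1.244/15.022732|) = 4.7337 degrees (acute angle)

4.7337 degrees


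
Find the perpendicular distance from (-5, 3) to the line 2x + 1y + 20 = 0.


|2*(-5) + 1*3 + 20| = |13| = 13
sqrt(4 + 1) = sqrt(5) = 2.2361
d = 13/sqrt(5) = 5.8138

5.8138


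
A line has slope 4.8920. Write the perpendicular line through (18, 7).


Perpendicular slope = -1/m1 = -1/4.8920 = -0.2044
b2 = y0 - m2*x0 = 7 + 18/4.8920 = 7 + 3.6795 = 10.6795

y = -0.2044x + 10.6795


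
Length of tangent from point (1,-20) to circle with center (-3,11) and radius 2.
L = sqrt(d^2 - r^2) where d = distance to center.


d = sqrt((1+ 3)^2 + (-20-11)^2) = sqrt(16+961) = 31.2570
L = sqrt(977.0000 - 4) = sqrt(973.0000) = 31.1929

31.1929


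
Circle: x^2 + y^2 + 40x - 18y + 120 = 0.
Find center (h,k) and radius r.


h = -D/2 = -40/2 = -20
k = -E/2 = 18/2 = 9
r^2 = h^2 + k^2 - F = 400 + 81 - 120 = 361
r = 19

Center (-20, 9), radius = 19


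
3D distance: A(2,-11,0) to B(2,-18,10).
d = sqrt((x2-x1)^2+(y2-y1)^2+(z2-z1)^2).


dx=0, dy=-7, dz=10
d = sqrt(0+49+100) = sqrt(149) = 12.2066

12.2066


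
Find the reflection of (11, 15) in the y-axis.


Reflection rule for y-axis: (-x, y)
(11, 15) -> (-11, 15)

(-11, 15)


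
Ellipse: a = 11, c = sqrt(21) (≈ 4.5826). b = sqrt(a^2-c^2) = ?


b^2 = 11^2 - (sqrt(21))^2 = 121 - 21 = 100
b = sqrt(100) = 10

b = 10


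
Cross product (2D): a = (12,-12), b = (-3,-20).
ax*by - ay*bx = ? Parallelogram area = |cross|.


cross = 12*(-20) + 12*(-3) = -240 - 36 = -276
Parallelogram area = |-276| = 276

cross = -276, parallelogram area = 276


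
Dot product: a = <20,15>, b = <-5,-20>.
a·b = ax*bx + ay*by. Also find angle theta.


a·b = 20*(-5) + 15*(-20) = -100 - 300 = -400
|a| = sqrt(400+225) = 25.0000
|b| = sqrt(25+400) = 20.6155
cos(theta) = -400/(sqrt(625)*sqrt(425)) = -400/sqrt(265625) = -0.776114
theta = arccos(-400/sqrt(265625)) = 140.9061 degrees

a·b = -400, theta = 140.9061 deg


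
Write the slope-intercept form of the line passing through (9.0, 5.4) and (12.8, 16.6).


m = (11.2)/(3.8) = 2.9474
b = y1 - m*x1 = 5.4 - (11.2*9.0)/(3.8) = 5.4 - 26.5263 = -21.1263

y = 2.9474x - 21.1263


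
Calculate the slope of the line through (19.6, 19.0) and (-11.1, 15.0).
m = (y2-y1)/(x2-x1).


dy = 15.0 - 19.0 = -4.0
dx = -11.1 - 19.6 = -30.7
m = -4.0/(-30.7) = 0.1303

m = 0.1303


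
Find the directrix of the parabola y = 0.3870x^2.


a = 0.3870
1/(4a) = 0.6460
directrix: y = -0.6460 = -0.6460

y = -0.6460


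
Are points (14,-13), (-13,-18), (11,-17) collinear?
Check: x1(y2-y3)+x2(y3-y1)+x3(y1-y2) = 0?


14*(-18+ 17) - 13*(-17+ 13) + 11*(-13+ 18)
= -14 + 52 + 55 = 93

No, not collinear (determinant = 93)


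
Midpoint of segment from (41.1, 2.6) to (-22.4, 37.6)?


Mx = (41.1 - 22.4)/2 = 18.7/2 = 9.3500
My = (2.6 + 37.6)/2 = 40.2/2 = 20.1000

(9.3500, 20.1000)


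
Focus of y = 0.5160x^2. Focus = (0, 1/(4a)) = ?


a = 0.5160
4a = 2.0640
focus = (0, 1/2.0640) = (0, 0.4845)

Focus = (0, 0.4845)


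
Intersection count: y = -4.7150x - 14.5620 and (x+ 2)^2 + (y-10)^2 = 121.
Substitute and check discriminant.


Substitute y = -4.7150x - 14.5620: (x+ 2)^2 + (-4.7150x- 14.5620-10)^2 = 121
Expand to Ax^2 + Bx + C = 0, where b-k = -24.562
A = 1+m^2 = 23.231225
B = 2(m(b-k) - h) = 2(-4.7150*(-24.562) + 2) = 235.61966
C = h^2 + (b-k)^2 - r^2 = 4 + 603.291844 - 121 = 486.291844
disc = B^2-4AC = 55516.6242 - 45188.6210 = 10328.0032
disc > 0

2 intersection points


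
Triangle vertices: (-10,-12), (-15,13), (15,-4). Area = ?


-10*(13+ 4) = -170
-15*(-4+ 12) = -120
15*(-12-13) = -375
sum = -665
Area = |-665|/2 = 332.5000

332.5000 sq units


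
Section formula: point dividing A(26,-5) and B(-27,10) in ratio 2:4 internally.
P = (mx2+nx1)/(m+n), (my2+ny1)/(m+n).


Px = (2*(-27) + 4*26)/6 = 50/6 = 8.3333
Py = (2*10 + 4*(-5))/6 = 0/6 = 0

P = (8.3333, 0)


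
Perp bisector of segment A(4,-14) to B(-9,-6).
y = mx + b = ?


Midpoint = (-2.5, -10)
Slope of AB = dy/dx = 8/(-13) = -0.6154
Perp slope = -dx/dy = 13/8 = 1.6250
b = My - (perp slope)*Mx = -10 + (-13*(-2.5))/8 = -10 + 4.0625 = -5.9375

y = 1.6250x - 5.9375


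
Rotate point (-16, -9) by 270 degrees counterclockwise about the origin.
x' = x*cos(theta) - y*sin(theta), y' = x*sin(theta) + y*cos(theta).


cos(270) = 0, sin(270) = -1
x' = -16*0 + 9*(-1) = -9
y' = -16*(-1) - 9*0 = 16

(-9, 16)


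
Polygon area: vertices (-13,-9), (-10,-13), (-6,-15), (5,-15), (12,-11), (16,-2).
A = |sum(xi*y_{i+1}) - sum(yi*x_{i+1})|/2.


sum(xi*y_{i+1}) = -13*(-13) - 10*(-15) - 6*(-15) + 5*(-11) + 12*(-2) + 16*(-9) = 186
sum(yi*x_{i+1}) = -9*(-10) - 13*(-6) - 15*5 - 15*12 - 11*16 - 2*(-13) = -237
Area = |186 + 237|/2 = 423/2 = 211.5000

211.5000 sq units


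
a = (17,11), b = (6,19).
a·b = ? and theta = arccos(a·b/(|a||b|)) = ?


a·b = 17*6 + 11*19 = 102 + 209 = 311
|a| = sqrt(289+121) = 20.2485
|b| = sqrt(36+361) = 19.9249
cos(theta) = 311/(sqrt(410)*sqrt(397)) = 311/sqrt(162770) = 0.770856
theta = arccos(311/sqrt(162770)) = 39.5692 degrees

a·b = 311, theta = 39.5692 deg


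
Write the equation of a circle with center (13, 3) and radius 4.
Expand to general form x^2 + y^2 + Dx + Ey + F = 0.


(x-13)^2 + (y-3)^2 = 4^2
D = -2h = -26, E = -2k = -6
F = h^2+k^2-r^2 = 169+9-16 = 162

x^2 + y^2 - 26x - 6y + 162 = 0


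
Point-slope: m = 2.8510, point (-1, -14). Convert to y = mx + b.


y + 14 = 2.8510(x + 1)
y = 2.8510x - 14 - 2.8510*(-1)
y = 2.8510x - 11.1490

y = 2.8510x - 11.1490


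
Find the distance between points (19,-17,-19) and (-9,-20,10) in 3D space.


dx=-28, dy=-3, dz=29
d = sqrt(784+9+841) = sqrt(1634) = 40.4228

40.4228


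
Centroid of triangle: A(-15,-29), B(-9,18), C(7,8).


Gx = (-15- 9+7)/3 = -17/3 = -5.6667
Gy = (-29+18+8)/3 = -3/3 = -1.0000

G = (-5.6667, -1.0000)


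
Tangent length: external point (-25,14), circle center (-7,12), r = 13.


d = sqrt((-25+ 7)^2 + (14-12)^2) = sqrt(324+4) = 18.1108
L = sqrt(328.0000 - 169) = sqrt(159.0000) = 12.6095

12.6095


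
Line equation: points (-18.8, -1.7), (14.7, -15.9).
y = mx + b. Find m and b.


m = (-14.2)/(33.5) = -0.4239
b = y1 - m*x1 = -1.7 - (-14.2*(-18.8))/(33.5) = -1.7 - 7.9690 = -9.6690

y = -0.4239x - 9.6690


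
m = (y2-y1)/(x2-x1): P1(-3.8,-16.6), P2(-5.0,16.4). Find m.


dy = 16.4 + 16.6 = 33.0
dx = -5.0 + 3.8 = -1.2
m = 33.0/(-1.2) = -27.5000

m = -27.5000


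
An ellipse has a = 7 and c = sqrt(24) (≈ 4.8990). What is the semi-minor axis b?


b^2 = 7^2 - (sqrt(24))^2 = 49 - 24 = 25
b = sqrt(25) = 5

b = 5


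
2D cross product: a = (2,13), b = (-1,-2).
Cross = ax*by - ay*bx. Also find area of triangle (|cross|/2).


cross = 2*(-2) - 13*(-1) = -4 + 13 = 9
Triangle area = |9|/2 = 9/2 = 4.5000

cross = 9, triangle area = 4.5000


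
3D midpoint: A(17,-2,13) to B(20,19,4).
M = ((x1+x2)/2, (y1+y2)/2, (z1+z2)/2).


Mx = (17+20)/2 = 18.5000
My = (-2+19)/2 = 8.5000
Mz = (13+4)/2 = 8.5000

M = (18.5000, 8.5000, 8.5000)


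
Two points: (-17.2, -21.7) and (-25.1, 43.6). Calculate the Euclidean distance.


dx = -25.1 + 17.2 = -7.9
dy = 43.6 + 21.7 = 65.3
d = sqrt(62.41 + 4264.09) = sqrt(4326.5) = 65.7761

65.7761


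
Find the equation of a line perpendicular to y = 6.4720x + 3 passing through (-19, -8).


Perpendicular slope = -1/m1 = -1/6.4720 = -0.1545
b2 = y0 - m2*x0 = -8 - 19/6.4720 = -8 - 2.9357 = -10.9357

y = -0.1545x - 10.9357


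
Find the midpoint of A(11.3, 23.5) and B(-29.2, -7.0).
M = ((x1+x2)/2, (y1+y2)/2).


Mx = (11.3 - 29.2)/2 = -17.9/2 = -8.9500
My = (23.5 - 7.0)/2 = 16.5/2 = 8.2500

(-8.9500, 8.2500)


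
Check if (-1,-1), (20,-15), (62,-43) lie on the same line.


-1*(-15+ 43) + 20*(-43+ 1) + 62*(-1+ 15)
= -28 - 840 + 868 = 0

Yes, collinear (determinant = 0)


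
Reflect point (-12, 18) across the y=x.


Reflection rule for y=x: (y, x)
(-12, 18) -> (18, -12)

(18, -12)


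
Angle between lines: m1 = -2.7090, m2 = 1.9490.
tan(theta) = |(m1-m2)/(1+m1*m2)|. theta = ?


m1-m2 = -4.658
1+m1*m2 = -4.279841
tan(theta) = |-4.658/(-4.279841)| = 1.088358
theta = arctan(|-4.658/(-4.279841)|) = 47.4227 degrees (acute angle)

47.4227 degrees


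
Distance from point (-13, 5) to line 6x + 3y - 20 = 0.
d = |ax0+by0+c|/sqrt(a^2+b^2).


|6*(-13) + 3*5 - 20| = |-83| = 83
sqrt(36 + 9) = sqrt(45) = 6.7082
d = 83/sqrt(45) = 12.3729

12.3729


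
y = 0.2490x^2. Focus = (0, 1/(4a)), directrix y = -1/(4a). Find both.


a = 0.2490
1/(4a) = 1.0040
Focus = (0, 1.0040)
Directrix: y = -1.0040

Focus = (0, 1.0040), Directrix: y = -1.0040


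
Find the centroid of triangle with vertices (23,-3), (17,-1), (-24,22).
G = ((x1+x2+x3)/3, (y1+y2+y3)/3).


Gx = (23+17- 24)/3 = 16/3 = 5.3333
Gy = (-3- 1+22)/3 = 18/3 = 6.0000

G = (5.3333, 6.0000)


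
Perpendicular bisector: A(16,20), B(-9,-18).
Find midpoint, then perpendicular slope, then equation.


Midpoint = (3.5, 1)
Slope of AB = dy/dx = -38/(-25) = 1.5200
Perp slope = -dx/dy = -25/38 = -0.6579
b = My - (perp slope)*Mx = 1 + (-25*3.5)/(-38) = 1 + 2.3026 = 3.3026

y = -0.6579x + 3.3026


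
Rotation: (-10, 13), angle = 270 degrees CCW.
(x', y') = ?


cos(270) = 0, sin(270) = -1
x' = -10*0 - 13*(-1) = 13
y' = -10*(-1) + 13*0 = 10

(13, 10)


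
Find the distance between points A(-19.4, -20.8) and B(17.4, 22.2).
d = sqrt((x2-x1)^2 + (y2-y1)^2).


dx = 17.4 + 19.4 = 36.8
dy = 22.2 + 20.8 = 43.0
d = sqrt(1354.24 + 1849.0) = sqrt(3203.24) = 56.5972

56.5972


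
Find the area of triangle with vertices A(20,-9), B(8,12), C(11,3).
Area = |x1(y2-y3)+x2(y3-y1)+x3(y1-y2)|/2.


20*(12-3) = 180
8*(3+ 9) = 96
11*(-9-12) = -231
sum = 45
Area = |45|/2 = 22.5000

22.5000 sq units


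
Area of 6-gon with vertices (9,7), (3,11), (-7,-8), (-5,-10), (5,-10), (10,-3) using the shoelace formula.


sum(xi*y_{i+1}) = 9*11 + 3*(-8) - 7*(-10) - 5*(-10) + 5*(-3) + 10*7 = 250
sum(yi*x_{i+1}) = 7*3 + 11*(-7) - 8*(-5) - 10*5 - 10*10 - 3*9 = -193
Area = |250 + 193|/2 = 443/2 = 221.5000

221.5000 sq units


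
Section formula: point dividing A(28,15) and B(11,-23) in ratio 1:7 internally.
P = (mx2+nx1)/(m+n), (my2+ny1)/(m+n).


Px = (1*11 + 7*28)/8 = 207/8 = 25.8750
Py = (1*(-23) + 7*15)/8 = 82/8 = 10.2500

P = (25.8750, 10.2500)


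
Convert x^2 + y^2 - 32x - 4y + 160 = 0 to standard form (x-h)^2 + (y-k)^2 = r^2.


h = -D/2 = 32/2 = 16
k = -E/2 = 4/2 = 2
r^2 = h^2 + k^2 - F = 256 + 4 - 160 = 100
r = 10

Center (16, 2), radius = 10


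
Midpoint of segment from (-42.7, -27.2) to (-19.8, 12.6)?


Mx = (-42.7 - 19.8)/2 = -62.5/2 = -31.2500
My = (-27.2 + 12.6)/2 = -14.6/2 = -7.3000

(-31.2500, -7.3000)


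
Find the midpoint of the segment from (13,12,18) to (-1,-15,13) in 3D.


Mx = (13- 1)/2 = 6.0000
My = (12- 15)/2 = -1.5000
Mz = (18+13)/2 = 15.5000

M = (6.0000, -1.5000, 15.5000)
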